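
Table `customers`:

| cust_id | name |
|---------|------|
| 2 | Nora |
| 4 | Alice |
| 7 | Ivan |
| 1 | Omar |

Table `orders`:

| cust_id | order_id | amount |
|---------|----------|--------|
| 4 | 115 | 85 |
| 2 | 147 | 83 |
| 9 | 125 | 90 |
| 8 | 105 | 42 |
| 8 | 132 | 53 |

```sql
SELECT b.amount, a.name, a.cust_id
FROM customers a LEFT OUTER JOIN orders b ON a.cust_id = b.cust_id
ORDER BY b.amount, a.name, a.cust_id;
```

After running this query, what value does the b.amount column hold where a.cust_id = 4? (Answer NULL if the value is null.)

85

LEFT JOIN keeps every row from `customers`; unmatched rows get NULL for `orders`'s columns.
Matching on a.cust_id = b.cust_id.
- cust_id=2: 1 matching b row(s), so 1 row(s) emitted.
- cust_id=4: 1 matching b row(s), so 1 row(s) emitted.
- cust_id=7: no b row matches, row kept with b columns NULL.
- cust_id=1: no b row matches, row kept with b columns NULL.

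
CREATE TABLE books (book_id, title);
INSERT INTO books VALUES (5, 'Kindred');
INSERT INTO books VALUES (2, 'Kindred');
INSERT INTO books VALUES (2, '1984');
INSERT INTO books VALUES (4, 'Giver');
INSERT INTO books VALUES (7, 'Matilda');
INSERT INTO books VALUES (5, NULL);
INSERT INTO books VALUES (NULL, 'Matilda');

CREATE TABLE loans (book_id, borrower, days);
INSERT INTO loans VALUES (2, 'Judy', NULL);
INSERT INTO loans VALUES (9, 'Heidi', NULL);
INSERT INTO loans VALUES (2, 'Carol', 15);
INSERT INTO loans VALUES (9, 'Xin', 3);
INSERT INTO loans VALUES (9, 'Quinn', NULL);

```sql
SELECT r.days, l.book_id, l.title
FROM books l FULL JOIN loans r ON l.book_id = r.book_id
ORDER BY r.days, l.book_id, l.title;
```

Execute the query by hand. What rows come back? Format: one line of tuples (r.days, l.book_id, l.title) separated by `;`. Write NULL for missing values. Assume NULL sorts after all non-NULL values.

(3, NULL, NULL); (15, 2, 1984); (15, 2, Kindred); (NULL, 2, 1984); (NULL, 2, Kindred); (NULL, 4, Giver); (NULL, 5, Kindred); (NULL, 5, NULL); (NULL, 7, Matilda); (NULL, NULL, Matilda); (NULL, NULL, NULL); (NULL, NULL, NULL)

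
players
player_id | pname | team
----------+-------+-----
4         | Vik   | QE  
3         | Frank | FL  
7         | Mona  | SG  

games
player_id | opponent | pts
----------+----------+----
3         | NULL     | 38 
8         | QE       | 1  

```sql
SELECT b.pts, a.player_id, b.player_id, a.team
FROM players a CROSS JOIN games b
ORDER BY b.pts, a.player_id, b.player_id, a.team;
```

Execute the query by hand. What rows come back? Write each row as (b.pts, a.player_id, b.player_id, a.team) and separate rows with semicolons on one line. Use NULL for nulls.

CROSS JOIN pairs every row of `players` with every row of `games`: 3 × 2 = 6 rows.
After projecting and ordering:
b.pts | a.player_id | b.player_id | a.team
1 | 3 | 8 | FL
1 | 4 | 8 | QE
1 | 7 | 8 | SG
38 | 3 | 3 | FL
38 | 4 | 3 | QE
38 | 7 | 3 | SG

(1, 3, 8, FL); (1, 4, 8, QE); (1, 7, 8, SG); (38, 3, 3, FL); (38, 4, 3, QE); (38, 7, 3, SG)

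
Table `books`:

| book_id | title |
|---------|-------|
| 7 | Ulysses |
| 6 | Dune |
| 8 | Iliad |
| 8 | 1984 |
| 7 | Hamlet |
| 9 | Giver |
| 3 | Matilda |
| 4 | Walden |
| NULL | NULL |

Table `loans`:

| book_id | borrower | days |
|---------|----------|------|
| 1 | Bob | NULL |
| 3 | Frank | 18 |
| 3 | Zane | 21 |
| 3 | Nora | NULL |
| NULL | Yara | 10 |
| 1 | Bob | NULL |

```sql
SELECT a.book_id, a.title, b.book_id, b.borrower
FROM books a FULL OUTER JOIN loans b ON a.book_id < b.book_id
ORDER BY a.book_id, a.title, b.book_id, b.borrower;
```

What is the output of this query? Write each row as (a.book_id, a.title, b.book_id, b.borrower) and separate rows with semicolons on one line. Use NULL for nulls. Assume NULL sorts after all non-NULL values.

(3, Matilda, NULL, NULL); (4, Walden, NULL, NULL); (6, Dune, NULL, NULL); (7, Hamlet, NULL, NULL); (7, Ulysses, NULL, NULL); (8, 1984, NULL, NULL); (8, Iliad, NULL, NULL); (9, Giver, NULL, NULL); (NULL, NULL, 1, Bob); (NULL, NULL, 1, Bob); (NULL, NULL, 3, Frank); (NULL, NULL, 3, Nora); (NULL, NULL, 3, Zane); (NULL, NULL, NULL, Yara); (NULL, NULL, NULL, NULL)

FULL OUTER JOIN keeps every row from both sides; unmatched rows get NULL for the other side's columns.
Matching on a.book_id < b.book_id. A NULL in a compared column never satisfies the condition.
Matched pairs: 0; unmatched a rows kept: 9; unmatched b rows kept: 6.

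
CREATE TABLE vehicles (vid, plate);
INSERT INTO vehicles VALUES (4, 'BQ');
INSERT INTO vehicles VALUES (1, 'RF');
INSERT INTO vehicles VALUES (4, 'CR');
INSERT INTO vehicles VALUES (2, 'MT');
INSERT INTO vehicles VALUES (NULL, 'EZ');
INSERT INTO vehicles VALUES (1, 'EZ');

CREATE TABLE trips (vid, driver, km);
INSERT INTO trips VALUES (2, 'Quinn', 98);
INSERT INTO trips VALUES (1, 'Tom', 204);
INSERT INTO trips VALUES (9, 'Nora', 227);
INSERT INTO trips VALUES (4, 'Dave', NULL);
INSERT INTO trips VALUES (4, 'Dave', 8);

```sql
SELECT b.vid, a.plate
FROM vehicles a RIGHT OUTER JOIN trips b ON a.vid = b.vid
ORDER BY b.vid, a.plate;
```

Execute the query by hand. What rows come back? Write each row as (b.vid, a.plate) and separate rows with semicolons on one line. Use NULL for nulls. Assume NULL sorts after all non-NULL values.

(1, EZ); (1, RF); (2, MT); (4, BQ); (4, BQ); (4, CR); (4, CR); (9, NULL)

RIGHT JOIN keeps every row from `trips`; unmatched rows get NULL for `vehicles`'s columns.
Matching on a.vid = b.vid. A NULL in a compared column never satisfies the condition.
- a row (vid=4): matches 2 b row(s) → 2 output row(s).
- a row (vid=1): matches 1 b row(s) → 1 output row(s).
- a row (vid=4): matches 2 b row(s) → 2 output row(s).
- a row (vid=2): matches 1 b row(s) → 1 output row(s).
- a row (vid=NULL): no match.
- a row (vid=1): matches 1 b row(s) → 1 output row(s).
- plus 1 unmatched b row(s), each kept with NULL a columns.
After projecting and ordering:
b.vid | a.plate
1 | EZ
1 | RF
2 | MT
4 | BQ
4 | BQ
4 | CR
4 | CR
9 | NULL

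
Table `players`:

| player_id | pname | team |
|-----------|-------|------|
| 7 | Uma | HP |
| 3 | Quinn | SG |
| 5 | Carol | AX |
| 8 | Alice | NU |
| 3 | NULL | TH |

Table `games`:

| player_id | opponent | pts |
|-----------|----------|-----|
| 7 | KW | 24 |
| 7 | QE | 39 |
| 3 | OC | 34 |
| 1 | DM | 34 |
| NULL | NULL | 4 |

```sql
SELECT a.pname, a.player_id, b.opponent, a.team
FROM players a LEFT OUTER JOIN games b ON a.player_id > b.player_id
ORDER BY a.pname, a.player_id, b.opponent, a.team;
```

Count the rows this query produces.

LEFT JOIN keeps every row from `players`; unmatched rows get NULL for `games`'s columns.
Matching on a.player_id > b.player_id. A NULL in a compared column never satisfies the condition.
- a row (player_id=7): matches 2 b row(s) → 2 output row(s).
- a row (player_id=3): matches 1 b row(s) → 1 output row(s).
- a row (player_id=5): matches 2 b row(s) → 2 output row(s).
- a row (player_id=8): matches 4 b row(s) → 4 output row(s).
- a row (player_id=3): matches 1 b row(s) → 1 output row(s).
Total: 10 rows.

10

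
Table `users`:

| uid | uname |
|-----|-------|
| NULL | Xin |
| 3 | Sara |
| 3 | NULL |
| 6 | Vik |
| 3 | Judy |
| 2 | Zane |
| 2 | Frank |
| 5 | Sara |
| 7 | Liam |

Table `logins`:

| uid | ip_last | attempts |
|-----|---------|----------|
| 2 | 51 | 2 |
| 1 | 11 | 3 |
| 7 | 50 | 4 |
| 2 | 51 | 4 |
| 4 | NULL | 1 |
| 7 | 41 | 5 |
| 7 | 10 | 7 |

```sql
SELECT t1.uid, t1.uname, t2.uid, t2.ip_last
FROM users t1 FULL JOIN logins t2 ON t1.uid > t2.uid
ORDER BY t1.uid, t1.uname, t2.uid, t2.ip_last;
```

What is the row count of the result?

FULL OUTER JOIN keeps every row from both sides; unmatched rows get NULL for the other side's columns.
Matching on t1.uid > t2.uid. A NULL in a compared column never satisfies the condition.
- t1 row (uid=NULL): no match → kept, t2 columns NULL.
- t1 row (uid=3): matches 3 t2 row(s) → 3 output row(s).
- t1 row (uid=3): matches 3 t2 row(s) → 3 output row(s).
- t1 row (uid=6): matches 4 t2 row(s) → 4 output row(s).
- t1 row (uid=3): matches 3 t2 row(s) → 3 output row(s).
- t1 row (uid=2): matches 1 t2 row(s) → 1 output row(s).
- t1 row (uid=2): matches 1 t2 row(s) → 1 output row(s).
- t1 row (uid=5): matches 4 t2 row(s) → 4 output row(s).
- t1 row (uid=7): matches 4 t2 row(s) → 4 output row(s).
- 3 t2 row(s) had no t1 match → kept, t1 columns NULL.
Total: 23 matched + 4 padded = 27 rows.

27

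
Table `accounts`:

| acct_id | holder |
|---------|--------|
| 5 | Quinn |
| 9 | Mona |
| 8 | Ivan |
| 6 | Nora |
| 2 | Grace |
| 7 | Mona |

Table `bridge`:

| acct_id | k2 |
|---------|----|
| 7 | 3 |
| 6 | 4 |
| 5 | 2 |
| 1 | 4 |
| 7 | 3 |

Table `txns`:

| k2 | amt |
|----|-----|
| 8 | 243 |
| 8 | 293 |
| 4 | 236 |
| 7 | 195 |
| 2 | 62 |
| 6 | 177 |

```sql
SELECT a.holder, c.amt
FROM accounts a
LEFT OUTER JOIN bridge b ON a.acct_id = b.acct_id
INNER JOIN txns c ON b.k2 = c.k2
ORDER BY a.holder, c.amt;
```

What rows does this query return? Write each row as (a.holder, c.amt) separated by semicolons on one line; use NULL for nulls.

(Nora, 236); (Quinn, 62)

Step 1 — a LEFT JOIN b on acct_id → 7 row(s).
Then INNER JOIN `txns c` on k2: keep only rows whose b.k2 appears in c.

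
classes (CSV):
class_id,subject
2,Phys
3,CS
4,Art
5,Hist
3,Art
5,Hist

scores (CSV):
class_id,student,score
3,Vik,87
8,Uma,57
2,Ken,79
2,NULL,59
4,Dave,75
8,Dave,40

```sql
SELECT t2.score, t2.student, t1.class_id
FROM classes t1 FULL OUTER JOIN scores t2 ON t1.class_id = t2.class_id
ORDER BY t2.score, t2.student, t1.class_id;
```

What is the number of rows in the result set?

9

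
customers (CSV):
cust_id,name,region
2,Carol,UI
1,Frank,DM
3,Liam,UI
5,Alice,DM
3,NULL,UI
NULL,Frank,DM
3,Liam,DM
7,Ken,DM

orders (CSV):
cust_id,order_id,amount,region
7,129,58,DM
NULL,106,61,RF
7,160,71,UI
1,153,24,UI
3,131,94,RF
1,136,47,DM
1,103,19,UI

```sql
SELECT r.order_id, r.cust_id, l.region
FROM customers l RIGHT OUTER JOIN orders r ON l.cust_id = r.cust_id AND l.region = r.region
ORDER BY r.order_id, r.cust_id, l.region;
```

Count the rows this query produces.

7

RIGHT JOIN keeps every row from `orders`; unmatched rows get NULL for `customers`'s columns.
Matching on l.cust_id = r.cust_id AND l.region = r.region. A NULL in a compared column never satisfies the condition.
Matched pairs: 2; unmatched r rows kept: 5.
Total: 2 matched + 5 padded = 7 rows.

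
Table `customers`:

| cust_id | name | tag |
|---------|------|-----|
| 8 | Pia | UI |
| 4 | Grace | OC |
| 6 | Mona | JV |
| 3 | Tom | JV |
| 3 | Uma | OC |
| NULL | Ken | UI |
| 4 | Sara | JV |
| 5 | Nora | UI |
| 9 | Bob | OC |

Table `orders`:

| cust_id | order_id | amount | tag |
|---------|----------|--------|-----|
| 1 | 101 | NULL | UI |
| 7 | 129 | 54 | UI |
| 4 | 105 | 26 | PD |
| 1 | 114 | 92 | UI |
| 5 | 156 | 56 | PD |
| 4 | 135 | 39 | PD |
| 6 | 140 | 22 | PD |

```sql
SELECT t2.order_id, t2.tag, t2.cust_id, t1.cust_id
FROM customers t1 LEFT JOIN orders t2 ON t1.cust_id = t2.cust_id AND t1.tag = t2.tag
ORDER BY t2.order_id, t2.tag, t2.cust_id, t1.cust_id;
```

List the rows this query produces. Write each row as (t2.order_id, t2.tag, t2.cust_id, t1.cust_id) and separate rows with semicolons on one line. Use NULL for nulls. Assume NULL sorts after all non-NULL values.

(NULL, NULL, NULL, 3); (NULL, NULL, NULL, 3); (NULL, NULL, NULL, 4); (NULL, NULL, NULL, 4); (NULL, NULL, NULL, 5); (NULL, NULL, NULL, 6); (NULL, NULL, NULL, 8); (NULL, NULL, NULL, 9); (NULL, NULL, NULL, NULL)

LEFT JOIN keeps every row from `customers`; unmatched rows get NULL for `orders`'s columns.
Matching on t1.cust_id = t2.cust_id AND t1.tag = t2.tag. A NULL in a compared column never satisfies the condition.
- t1 row (cust_id=8, tag=UI): no match → kept, t2 columns NULL.
- t1 row (cust_id=4, tag=OC): no match → kept, t2 columns NULL.
- t1 row (cust_id=6, tag=JV): no match → kept, t2 columns NULL.
- t1 row (cust_id=3, tag=JV): no match → kept, t2 columns NULL.
- t1 row (cust_id=3, tag=OC): no match → kept, t2 columns NULL.
- t1 row (cust_id=NULL, tag=UI): no match → kept, t2 columns NULL.
- t1 row (cust_id=4, tag=JV): no match → kept, t2 columns NULL.
- t1 row (cust_id=5, tag=UI): no match → kept, t2 columns NULL.
- t1 row (cust_id=9, tag=OC): no match → kept, t2 columns NULL.
After projecting and ordering:
t2.order_id | t2.tag | t2.cust_id | t1.cust_id
NULL | NULL | NULL | 3
NULL | NULL | NULL | 3
NULL | NULL | NULL | 4
NULL | NULL | NULL | 4
NULL | NULL | NULL | 5
NULL | NULL | NULL | 6
NULL | NULL | NULL | 8
NULL | NULL | NULL | 9
NULL | NULL | NULL | NULL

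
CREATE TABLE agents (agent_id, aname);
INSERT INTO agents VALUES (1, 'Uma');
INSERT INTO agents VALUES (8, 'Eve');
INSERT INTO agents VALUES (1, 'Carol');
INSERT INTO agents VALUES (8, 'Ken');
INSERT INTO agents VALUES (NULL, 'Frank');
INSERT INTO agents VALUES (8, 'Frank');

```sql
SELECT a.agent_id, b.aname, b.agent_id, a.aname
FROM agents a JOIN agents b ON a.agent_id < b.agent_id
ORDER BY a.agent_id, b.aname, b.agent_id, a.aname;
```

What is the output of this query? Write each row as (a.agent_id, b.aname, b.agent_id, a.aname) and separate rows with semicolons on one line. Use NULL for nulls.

INNER JOIN keeps only pairs where the ON condition holds.
Matching on a.agent_id < b.agent_id. A NULL in a compared column never satisfies the condition.
- agent_id=1: 3 matching b row(s), so 3 row(s) emitted.
- agent_id=8: no matching b row, dropped.
- agent_id=1: 3 matching b row(s), so 3 row(s) emitted.
- agent_id=8: no matching b row, dropped.
- agent_id=NULL: no matching b row, dropped.
- agent_id=8: no matching b row, dropped.
After projecting and ordering:
a.agent_id | b.aname | b.agent_id | a.aname
1 | Eve | 8 | Carol
1 | Eve | 8 | Uma
1 | Frank | 8 | Carol
1 | Frank | 8 | Uma
1 | Ken | 8 | Carol
1 | Ken | 8 | Uma

(1, Eve, 8, Carol); (1, Eve, 8, Uma); (1, Frank, 8, Carol); (1, Frank, 8, Uma); (1, Ken, 8, Carol); (1, Ken, 8, Uma)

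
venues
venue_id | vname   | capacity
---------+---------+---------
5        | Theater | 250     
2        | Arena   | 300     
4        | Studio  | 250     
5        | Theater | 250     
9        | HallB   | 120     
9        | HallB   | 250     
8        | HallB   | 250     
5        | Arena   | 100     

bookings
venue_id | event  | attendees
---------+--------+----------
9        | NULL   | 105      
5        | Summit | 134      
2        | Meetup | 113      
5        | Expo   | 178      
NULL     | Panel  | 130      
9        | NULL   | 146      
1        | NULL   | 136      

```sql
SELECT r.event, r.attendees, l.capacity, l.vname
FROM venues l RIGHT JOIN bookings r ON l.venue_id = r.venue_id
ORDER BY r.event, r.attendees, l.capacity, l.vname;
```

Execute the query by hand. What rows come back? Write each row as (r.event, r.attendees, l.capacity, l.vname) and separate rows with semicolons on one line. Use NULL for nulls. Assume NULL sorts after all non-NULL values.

RIGHT JOIN keeps every row from `bookings`; unmatched rows get NULL for `venues`'s columns.
Matching on l.venue_id = r.venue_id. A NULL in a compared column never satisfies the condition.
Matched pairs: 11; unmatched r rows kept: 2.

(Expo, 178, 100, Arena); (Expo, 178, 250, Theater); (Expo, 178, 250, Theater); (Meetup, 113, 300, Arena); (Panel, 130, NULL, NULL); (Summit, 134, 100, Arena); (Summit, 134, 250, Theater); (Summit, 134, 250, Theater); (NULL, 105, 120, HallB); (NULL, 105, 250, HallB); (NULL, 136, NULL, NULL); (NULL, 146, 120, HallB); (NULL, 146, 250, HallB)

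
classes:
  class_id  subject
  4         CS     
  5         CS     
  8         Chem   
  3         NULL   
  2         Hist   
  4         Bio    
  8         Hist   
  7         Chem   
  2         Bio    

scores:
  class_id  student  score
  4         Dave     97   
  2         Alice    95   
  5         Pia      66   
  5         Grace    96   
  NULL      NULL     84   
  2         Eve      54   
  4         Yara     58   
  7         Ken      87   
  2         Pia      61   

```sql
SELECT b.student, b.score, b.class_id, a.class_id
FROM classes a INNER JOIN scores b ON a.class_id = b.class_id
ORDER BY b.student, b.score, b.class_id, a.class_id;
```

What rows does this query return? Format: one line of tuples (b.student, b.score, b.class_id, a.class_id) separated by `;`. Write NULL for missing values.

(Alice, 95, 2, 2); (Alice, 95, 2, 2); (Dave, 97, 4, 4); (Dave, 97, 4, 4); (Eve, 54, 2, 2); (Eve, 54, 2, 2); (Grace, 96, 5, 5); (Ken, 87, 7, 7); (Pia, 61, 2, 2); (Pia, 61, 2, 2); (Pia, 66, 5, 5); (Yara, 58, 4, 4); (Yara, 58, 4, 4)

INNER JOIN keeps only pairs where the ON condition holds.
Matching on a.class_id = b.class_id. A NULL in a compared column never satisfies the condition.
Matched pairs: 13.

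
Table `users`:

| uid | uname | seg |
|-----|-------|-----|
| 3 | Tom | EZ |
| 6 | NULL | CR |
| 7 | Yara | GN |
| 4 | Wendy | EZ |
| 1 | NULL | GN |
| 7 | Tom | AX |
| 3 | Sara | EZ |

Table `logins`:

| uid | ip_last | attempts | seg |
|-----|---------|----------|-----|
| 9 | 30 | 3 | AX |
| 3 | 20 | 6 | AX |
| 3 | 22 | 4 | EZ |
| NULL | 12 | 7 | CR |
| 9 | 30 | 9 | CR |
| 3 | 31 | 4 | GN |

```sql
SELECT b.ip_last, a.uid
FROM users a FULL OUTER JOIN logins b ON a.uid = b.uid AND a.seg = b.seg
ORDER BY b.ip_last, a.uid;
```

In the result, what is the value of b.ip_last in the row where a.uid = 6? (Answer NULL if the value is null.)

NULL

FULL OUTER JOIN keeps every row from both sides; unmatched rows get NULL for the other side's columns.
Matching on a.uid = b.uid AND a.seg = b.seg. A NULL in a compared column never satisfies the condition.
Matched pairs: 2; unmatched a rows kept: 5; unmatched b rows kept: 5.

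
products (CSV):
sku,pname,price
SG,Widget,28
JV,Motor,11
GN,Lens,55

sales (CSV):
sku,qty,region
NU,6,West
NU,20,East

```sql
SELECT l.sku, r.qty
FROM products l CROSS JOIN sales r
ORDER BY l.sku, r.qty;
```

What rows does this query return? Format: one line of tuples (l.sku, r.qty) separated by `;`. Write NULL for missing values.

CROSS JOIN pairs every row of `products` with every row of `sales`: 3 × 2 = 6 rows.

(GN, 6); (GN, 20); (JV, 6); (JV, 20); (SG, 6); (SG, 20)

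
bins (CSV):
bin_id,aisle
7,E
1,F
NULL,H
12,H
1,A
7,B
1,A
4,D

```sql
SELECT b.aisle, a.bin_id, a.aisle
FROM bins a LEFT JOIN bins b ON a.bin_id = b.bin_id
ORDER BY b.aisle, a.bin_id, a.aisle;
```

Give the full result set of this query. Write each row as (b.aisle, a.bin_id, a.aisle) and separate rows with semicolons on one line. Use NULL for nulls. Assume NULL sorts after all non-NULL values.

(A, 1, A); (A, 1, A); (A, 1, A); (A, 1, A); (A, 1, F); (A, 1, F); (B, 7, B); (B, 7, E); (D, 4, D); (E, 7, B); (E, 7, E); (F, 1, A); (F, 1, A); (F, 1, F); (H, 12, H); (NULL, NULL, H)

LEFT JOIN keeps every row from `bins a`; unmatched rows get NULL for `bins b`'s columns.
Matching on a.bin_id = b.bin_id. A NULL in a compared column never satisfies the condition.
Matched pairs: 15; unmatched a rows kept: 1.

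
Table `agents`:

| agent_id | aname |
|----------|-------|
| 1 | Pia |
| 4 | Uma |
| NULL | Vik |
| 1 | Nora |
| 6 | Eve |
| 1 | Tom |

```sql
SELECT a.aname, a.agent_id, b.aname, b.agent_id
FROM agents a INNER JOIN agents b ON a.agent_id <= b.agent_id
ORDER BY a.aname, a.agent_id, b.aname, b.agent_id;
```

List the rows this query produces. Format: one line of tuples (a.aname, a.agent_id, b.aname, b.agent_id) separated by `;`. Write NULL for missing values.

(Eve, 6, Eve, 6); (Nora, 1, Eve, 6); (Nora, 1, Nora, 1); (Nora, 1, Pia, 1); (Nora, 1, Tom, 1); (Nora, 1, Uma, 4); (Pia, 1, Eve, 6); (Pia, 1, Nora, 1); (Pia, 1, Pia, 1); (Pia, 1, Tom, 1); (Pia, 1, Uma, 4); (Tom, 1, Eve, 6); (Tom, 1, Nora, 1); (Tom, 1, Pia, 1); (Tom, 1, Tom, 1); (Tom, 1, Uma, 4); (Uma, 4, Eve, 6); (Uma, 4, Uma, 4)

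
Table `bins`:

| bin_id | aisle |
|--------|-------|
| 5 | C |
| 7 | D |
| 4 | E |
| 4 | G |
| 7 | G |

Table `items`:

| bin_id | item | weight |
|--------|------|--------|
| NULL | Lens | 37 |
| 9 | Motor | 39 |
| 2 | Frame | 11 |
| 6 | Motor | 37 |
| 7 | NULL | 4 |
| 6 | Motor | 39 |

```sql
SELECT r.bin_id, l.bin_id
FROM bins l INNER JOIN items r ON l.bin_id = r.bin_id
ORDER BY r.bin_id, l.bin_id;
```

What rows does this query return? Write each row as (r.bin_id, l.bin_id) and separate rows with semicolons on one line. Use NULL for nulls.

(7, 7); (7, 7)

INNER JOIN keeps only pairs where the ON condition holds.
Matching on l.bin_id = r.bin_id. A NULL in a compared column never satisfies the condition.
- l row (bin_id=5): no match → dropped.
- l row (bin_id=7): matches 1 r row(s) → 1 output row(s).
- l row (bin_id=4): no match → dropped.
- l row (bin_id=4): no match → dropped.
- l row (bin_id=7): matches 1 r row(s) → 1 output row(s).
After projecting and ordering:
r.bin_id | l.bin_id
7 | 7
7 | 7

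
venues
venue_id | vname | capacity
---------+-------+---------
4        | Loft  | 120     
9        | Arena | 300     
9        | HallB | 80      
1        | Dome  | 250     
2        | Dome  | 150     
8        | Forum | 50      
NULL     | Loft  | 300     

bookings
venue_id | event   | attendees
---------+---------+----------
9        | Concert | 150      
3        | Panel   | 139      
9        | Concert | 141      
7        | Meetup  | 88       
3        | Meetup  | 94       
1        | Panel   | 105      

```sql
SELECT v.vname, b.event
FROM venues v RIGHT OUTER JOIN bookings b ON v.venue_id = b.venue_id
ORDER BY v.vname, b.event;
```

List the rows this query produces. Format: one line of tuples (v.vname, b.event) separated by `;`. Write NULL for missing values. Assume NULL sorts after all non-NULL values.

RIGHT JOIN keeps every row from `bookings`; unmatched rows get NULL for `venues`'s columns.
Matching on v.venue_id = b.venue_id. A NULL in a compared column never satisfies the condition.
- venue_id=4: no matching b row.
- venue_id=9: 2 matching b row(s), so 2 row(s) emitted.
- venue_id=9: 2 matching b row(s), so 2 row(s) emitted.
- venue_id=1: 1 matching b row(s), so 1 row(s) emitted.
- venue_id=2: no matching b row.
- venue_id=8: no matching b row.
- venue_id=NULL: no matching b row.
- plus 3 unmatched b row(s), each kept with NULL v columns.
After projecting and ordering:
v.vname | b.event
Arena | Concert
Arena | Concert
Dome | Panel
HallB | Concert
HallB | Concert
NULL | Meetup
NULL | Meetup
NULL | Panel

(Arena, Concert); (Arena, Concert); (Dome, Panel); (HallB, Concert); (HallB, Concert); (NULL, Meetup); (NULL, Meetup); (NULL, Panel)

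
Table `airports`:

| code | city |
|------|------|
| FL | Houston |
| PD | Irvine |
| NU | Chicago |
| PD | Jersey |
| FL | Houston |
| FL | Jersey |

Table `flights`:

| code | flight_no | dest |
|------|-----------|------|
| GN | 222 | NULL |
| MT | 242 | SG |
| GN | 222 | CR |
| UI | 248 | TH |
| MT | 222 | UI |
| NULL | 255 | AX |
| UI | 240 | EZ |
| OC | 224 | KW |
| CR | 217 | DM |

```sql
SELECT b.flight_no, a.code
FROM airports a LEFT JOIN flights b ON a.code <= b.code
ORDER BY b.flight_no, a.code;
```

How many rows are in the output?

LEFT JOIN keeps every row from `airports`; unmatched rows get NULL for `flights`'s columns.
Matching on a.code <= b.code. A NULL in a compared column never satisfies the condition.
- a (code=FL) pairs with 7 row(s) of b.
- a (code=PD) pairs with 2 row(s) of b.
- a (code=NU) pairs with 3 row(s) of b.
- a (code=PD) pairs with 2 row(s) of b.
- a (code=FL) pairs with 7 row(s) of b.
- a (code=FL) pairs with 7 row(s) of b.
Total: 28 rows.

28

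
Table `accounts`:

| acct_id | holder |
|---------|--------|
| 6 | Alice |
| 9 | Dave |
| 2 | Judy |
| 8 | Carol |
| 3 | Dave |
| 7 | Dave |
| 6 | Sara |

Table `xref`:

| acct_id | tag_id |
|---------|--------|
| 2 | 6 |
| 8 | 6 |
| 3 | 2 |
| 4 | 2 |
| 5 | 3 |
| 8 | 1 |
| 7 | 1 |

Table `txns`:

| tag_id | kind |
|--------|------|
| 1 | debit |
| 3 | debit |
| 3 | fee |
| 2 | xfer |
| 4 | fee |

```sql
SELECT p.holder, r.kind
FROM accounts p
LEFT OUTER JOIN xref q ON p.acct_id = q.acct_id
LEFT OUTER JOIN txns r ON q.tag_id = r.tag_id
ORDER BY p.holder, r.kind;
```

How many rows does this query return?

Step 1 — p LEFT JOIN q on acct_id → 8 row(s).
Then LEFT JOIN `txns r` on tag_id: each of those 8 rows is kept; rows whose q.tag_id has no match in r get NULL for r's columns.
Result: 8 row(s).

8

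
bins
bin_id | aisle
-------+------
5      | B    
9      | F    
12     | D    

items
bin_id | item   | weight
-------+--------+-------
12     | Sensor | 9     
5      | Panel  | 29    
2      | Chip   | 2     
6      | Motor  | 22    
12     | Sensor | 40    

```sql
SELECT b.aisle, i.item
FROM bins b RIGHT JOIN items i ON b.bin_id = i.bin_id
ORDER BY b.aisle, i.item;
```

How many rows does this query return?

RIGHT JOIN keeps every row from `items`; unmatched rows get NULL for `bins`'s columns.
Matching on b.bin_id = i.bin_id.
- b[0] bin_id=5 → 1 match(es) in i → 1 row(s).
- b[1] bin_id=9 → no match.
- b[2] bin_id=12 → 2 match(es) in i → 2 row(s).
- 2 i row(s) had no b match → kept, b columns NULL.
Total: 3 matched + 2 padded = 5 rows.

5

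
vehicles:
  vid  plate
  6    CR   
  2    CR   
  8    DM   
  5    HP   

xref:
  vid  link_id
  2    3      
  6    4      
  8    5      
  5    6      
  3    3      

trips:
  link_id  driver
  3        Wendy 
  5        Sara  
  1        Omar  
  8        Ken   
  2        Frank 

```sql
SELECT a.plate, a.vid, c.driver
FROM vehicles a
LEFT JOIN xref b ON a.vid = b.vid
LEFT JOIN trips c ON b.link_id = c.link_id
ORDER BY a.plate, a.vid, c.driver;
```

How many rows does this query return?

4

Joins associate left-to-right: vehicles LEFT JOIN xref on vid gives 4 intermediate row(s).
Then LEFT JOIN `trips c` on link_id: each of those 4 rows is kept; rows whose b.link_id has no match in c get NULL for c's columns.
Result: 4 row(s).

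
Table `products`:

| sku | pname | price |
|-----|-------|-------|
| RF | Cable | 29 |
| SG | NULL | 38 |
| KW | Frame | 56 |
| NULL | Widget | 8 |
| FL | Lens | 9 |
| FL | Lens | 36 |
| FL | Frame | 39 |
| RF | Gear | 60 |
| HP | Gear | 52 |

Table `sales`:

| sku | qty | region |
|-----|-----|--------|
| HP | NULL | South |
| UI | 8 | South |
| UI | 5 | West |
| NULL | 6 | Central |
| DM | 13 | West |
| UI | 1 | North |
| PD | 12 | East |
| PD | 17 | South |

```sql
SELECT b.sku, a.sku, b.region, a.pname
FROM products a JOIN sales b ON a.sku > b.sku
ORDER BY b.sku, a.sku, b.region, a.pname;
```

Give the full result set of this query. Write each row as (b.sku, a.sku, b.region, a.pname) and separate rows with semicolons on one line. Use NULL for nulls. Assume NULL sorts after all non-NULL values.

INNER JOIN keeps only pairs where the ON condition holds.
Matching on a.sku > b.sku. A NULL in a compared column never satisfies the condition.
Matched pairs: 18.

(DM, FL, West, Frame); (DM, FL, West, Lens); (DM, FL, West, Lens); (DM, HP, West, Gear); (DM, KW, West, Frame); (DM, RF, West, Cable); (DM, RF, West, Gear); (DM, SG, West, NULL); (HP, KW, South, Frame); (HP, RF, South, Cable); (HP, RF, South, Gear); (HP, SG, South, NULL); (PD, RF, East, Cable); (PD, RF, East, Gear); (PD, RF, South, Cable); (PD, RF, South, Gear); (PD, SG, East, NULL); (PD, SG, South, NULL)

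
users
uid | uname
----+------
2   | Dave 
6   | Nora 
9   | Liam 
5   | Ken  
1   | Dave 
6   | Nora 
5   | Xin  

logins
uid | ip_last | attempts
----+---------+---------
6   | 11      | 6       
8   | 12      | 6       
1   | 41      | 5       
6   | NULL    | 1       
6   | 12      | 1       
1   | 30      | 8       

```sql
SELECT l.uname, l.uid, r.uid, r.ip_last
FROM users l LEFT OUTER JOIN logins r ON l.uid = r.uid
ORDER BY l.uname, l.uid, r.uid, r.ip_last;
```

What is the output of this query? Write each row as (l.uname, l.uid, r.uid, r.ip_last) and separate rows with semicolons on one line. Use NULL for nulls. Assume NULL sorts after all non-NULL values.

(Dave, 1, 1, 30); (Dave, 1, 1, 41); (Dave, 2, NULL, NULL); (Ken, 5, NULL, NULL); (Liam, 9, NULL, NULL); (Nora, 6, 6, 11); (Nora, 6, 6, 11); (Nora, 6, 6, 12); (Nora, 6, 6, 12); (Nora, 6, 6, NULL); (Nora, 6, 6, NULL); (Xin, 5, NULL, NULL)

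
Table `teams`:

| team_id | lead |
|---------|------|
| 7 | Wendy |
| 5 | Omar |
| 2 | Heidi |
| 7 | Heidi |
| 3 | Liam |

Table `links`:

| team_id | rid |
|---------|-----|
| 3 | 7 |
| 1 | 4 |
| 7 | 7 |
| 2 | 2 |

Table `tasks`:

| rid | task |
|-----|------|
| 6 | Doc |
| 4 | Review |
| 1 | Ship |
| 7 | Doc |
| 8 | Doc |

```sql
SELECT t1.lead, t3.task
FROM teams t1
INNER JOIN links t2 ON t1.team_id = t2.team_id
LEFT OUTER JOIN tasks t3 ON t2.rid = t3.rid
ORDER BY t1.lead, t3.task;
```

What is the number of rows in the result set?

4

Joins associate left-to-right: teams INNER JOIN links on team_id gives 4 intermediate row(s).
Then LEFT JOIN `tasks t3` on rid: each of those 4 rows is kept; rows whose t2.rid has no match in t3 get NULL for t3's columns.
Result: 4 row(s).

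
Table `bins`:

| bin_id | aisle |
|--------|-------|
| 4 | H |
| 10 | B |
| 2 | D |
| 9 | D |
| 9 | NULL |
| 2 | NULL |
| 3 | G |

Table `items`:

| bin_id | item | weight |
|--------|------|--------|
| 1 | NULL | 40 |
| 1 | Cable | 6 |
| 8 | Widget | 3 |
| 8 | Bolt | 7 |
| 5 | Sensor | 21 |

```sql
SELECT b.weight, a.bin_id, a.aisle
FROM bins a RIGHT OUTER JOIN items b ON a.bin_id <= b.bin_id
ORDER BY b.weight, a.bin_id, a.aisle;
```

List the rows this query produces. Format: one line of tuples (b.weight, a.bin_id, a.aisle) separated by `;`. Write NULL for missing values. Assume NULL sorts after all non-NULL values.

(3, 2, D); (3, 2, NULL); (3, 3, G); (3, 4, H); (6, NULL, NULL); (7, 2, D); (7, 2, NULL); (7, 3, G); (7, 4, H); (21, 2, D); (21, 2, NULL); (21, 3, G); (21, 4, H); (40, NULL, NULL)

RIGHT JOIN keeps every row from `items`; unmatched rows get NULL for `bins`'s columns.
Matching on a.bin_id <= b.bin_id.
- a[0] bin_id=4 → 3 match(es) in b → 3 row(s).
- a[1] bin_id=10 → no match.
- a[2] bin_id=2 → 3 match(es) in b → 3 row(s).
- a[3] bin_id=9 → no match.
- a[4] bin_id=9 → no match.
- a[5] bin_id=2 → 3 match(es) in b → 3 row(s).
- a[6] bin_id=3 → 3 match(es) in b → 3 row(s).
- plus 2 unmatched b row(s), each kept with NULL a columns.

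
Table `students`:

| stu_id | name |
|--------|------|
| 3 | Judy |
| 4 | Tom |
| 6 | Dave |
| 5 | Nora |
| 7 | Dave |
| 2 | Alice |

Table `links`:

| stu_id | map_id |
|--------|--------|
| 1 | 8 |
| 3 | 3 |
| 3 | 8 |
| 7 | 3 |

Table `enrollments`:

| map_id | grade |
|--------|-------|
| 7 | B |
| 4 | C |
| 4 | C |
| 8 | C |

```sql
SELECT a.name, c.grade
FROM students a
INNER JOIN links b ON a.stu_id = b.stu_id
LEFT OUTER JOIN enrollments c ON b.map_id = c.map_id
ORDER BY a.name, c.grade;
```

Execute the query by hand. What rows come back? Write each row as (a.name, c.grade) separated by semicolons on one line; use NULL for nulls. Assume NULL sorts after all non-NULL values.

(Dave, NULL); (Judy, C); (Judy, NULL)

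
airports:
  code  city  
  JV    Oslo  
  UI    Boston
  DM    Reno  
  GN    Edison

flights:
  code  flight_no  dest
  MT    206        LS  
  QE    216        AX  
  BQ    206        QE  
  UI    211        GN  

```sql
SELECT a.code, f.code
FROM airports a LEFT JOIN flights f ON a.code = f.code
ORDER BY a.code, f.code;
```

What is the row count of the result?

LEFT JOIN keeps every row from `airports`; unmatched rows get NULL for `flights`'s columns.
Matching on a.code = f.code.
- code=JV: no f row matches, row kept with f columns NULL.
- code=UI: 1 matching f row(s), so 1 row(s) emitted.
- code=DM: no f row matches, row kept with f columns NULL.
- code=GN: no f row matches, row kept with f columns NULL.
Total: 1 matched + 3 padded = 4 rows.

4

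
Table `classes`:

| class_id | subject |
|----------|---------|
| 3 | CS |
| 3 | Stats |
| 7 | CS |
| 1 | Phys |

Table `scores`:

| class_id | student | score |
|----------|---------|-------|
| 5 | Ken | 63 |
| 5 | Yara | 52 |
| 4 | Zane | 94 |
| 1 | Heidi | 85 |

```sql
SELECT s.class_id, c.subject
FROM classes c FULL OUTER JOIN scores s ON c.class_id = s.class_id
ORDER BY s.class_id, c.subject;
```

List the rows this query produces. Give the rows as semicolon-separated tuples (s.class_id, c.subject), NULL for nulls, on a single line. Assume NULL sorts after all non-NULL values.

(1, Phys); (4, NULL); (5, NULL); (5, NULL); (NULL, CS); (NULL, CS); (NULL, Stats)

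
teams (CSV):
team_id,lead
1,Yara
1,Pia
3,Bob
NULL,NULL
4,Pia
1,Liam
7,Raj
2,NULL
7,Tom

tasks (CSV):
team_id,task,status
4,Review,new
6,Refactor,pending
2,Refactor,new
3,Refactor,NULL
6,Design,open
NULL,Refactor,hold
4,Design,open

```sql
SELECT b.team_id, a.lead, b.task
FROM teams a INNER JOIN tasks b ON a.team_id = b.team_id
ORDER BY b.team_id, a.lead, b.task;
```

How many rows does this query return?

4

INNER JOIN keeps only pairs where the ON condition holds.
Matching on a.team_id = b.team_id. A NULL in a compared column never satisfies the condition.
- team_id=1: no matching b row, dropped.
- team_id=1: no matching b row, dropped.
- team_id=3: 1 matching b row(s), so 1 row(s) emitted.
- team_id=NULL: no matching b row, dropped.
- team_id=4: 2 matching b row(s), so 2 row(s) emitted.
- team_id=1: no matching b row, dropped.
- team_id=7: no matching b row, dropped.
- team_id=2: 1 matching b row(s), so 1 row(s) emitted.
- team_id=7: no matching b row, dropped.
Total: 4 rows.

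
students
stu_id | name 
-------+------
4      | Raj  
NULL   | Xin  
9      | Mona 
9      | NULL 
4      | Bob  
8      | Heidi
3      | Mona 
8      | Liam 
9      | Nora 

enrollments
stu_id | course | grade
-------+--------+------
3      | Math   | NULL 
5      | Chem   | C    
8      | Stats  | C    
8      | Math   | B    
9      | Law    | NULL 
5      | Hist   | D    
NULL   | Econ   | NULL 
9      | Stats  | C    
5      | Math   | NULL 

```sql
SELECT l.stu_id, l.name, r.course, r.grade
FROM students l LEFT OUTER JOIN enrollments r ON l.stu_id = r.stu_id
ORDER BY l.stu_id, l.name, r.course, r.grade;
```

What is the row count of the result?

14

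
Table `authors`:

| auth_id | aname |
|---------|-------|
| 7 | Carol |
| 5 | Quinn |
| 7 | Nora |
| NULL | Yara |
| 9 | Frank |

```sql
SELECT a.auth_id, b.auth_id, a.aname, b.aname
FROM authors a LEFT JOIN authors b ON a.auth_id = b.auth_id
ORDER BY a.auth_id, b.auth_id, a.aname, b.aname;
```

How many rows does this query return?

LEFT JOIN keeps every row from `authors a`; unmatched rows get NULL for `authors b`'s columns.
Matching on a.auth_id = b.auth_id. A NULL in a compared column never satisfies the condition.
- a[0] auth_id=7 → 2 match(es) in b → 2 row(s).
- a[1] auth_id=5 → 1 match(es) in b → 1 row(s).
- a[2] auth_id=7 → 2 match(es) in b → 2 row(s).
- a[3] auth_id=NULL → no match; kept with NULLs on the b side.
- a[4] auth_id=9 → 1 match(es) in b → 1 row(s).
Total: 6 matched + 1 padded = 7 rows.

7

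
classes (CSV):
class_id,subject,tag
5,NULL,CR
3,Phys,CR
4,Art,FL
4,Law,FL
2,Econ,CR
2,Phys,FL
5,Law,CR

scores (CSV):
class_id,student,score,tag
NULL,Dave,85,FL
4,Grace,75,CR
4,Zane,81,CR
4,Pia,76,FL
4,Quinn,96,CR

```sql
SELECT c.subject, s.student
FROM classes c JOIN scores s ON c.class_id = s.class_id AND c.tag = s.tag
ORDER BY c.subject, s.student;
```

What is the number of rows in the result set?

2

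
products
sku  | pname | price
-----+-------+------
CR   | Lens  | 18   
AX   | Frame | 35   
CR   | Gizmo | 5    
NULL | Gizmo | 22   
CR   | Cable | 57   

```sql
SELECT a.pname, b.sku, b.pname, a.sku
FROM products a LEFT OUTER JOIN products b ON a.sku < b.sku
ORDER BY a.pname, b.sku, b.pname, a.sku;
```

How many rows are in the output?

7

LEFT JOIN keeps every row from `products a`; unmatched rows get NULL for `products b`'s columns.
Matching on a.sku < b.sku. A NULL in a compared column never satisfies the condition.
Matched pairs: 3; unmatched a rows kept: 4.
Total: 3 matched + 4 padded = 7 rows.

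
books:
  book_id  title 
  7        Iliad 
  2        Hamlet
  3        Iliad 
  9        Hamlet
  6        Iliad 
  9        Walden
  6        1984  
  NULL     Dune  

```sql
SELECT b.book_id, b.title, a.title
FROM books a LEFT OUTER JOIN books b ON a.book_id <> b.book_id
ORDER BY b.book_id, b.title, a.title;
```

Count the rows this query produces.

LEFT JOIN keeps every row from `books a`; unmatched rows get NULL for `books b`'s columns.
Matching on a.book_id <> b.book_id. A NULL in a compared column never satisfies the condition.
- book_id=7: 6 matching b row(s), so 6 row(s) emitted.
- book_id=2: 6 matching b row(s), so 6 row(s) emitted.
- book_id=3: 6 matching b row(s), so 6 row(s) emitted.
- book_id=9: 5 matching b row(s), so 5 row(s) emitted.
- book_id=6: 5 matching b row(s), so 5 row(s) emitted.
- book_id=9: 5 matching b row(s), so 5 row(s) emitted.
- book_id=6: 5 matching b row(s), so 5 row(s) emitted.
- book_id=NULL: no b row matches, row kept with b columns NULL.
Total: 38 matched + 1 padded = 39 rows.

39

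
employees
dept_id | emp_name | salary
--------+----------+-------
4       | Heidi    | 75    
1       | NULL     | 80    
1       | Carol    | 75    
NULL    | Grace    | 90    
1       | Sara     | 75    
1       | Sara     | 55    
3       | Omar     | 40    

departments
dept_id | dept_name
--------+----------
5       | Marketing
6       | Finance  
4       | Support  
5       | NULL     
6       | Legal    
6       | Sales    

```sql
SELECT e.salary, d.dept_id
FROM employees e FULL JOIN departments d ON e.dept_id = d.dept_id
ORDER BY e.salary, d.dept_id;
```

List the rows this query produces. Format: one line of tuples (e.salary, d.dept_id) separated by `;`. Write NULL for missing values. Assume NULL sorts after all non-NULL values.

(40, NULL); (55, NULL); (75, 4); (75, NULL); (75, NULL); (80, NULL); (90, NULL); (NULL, 5); (NULL, 5); (NULL, 6); (NULL, 6); (NULL, 6)

FULL OUTER JOIN keeps every row from both sides; unmatched rows get NULL for the other side's columns.
Matching on e.dept_id = d.dept_id. A NULL in a compared column never satisfies the condition.
Matched pairs: 1; unmatched e rows kept: 6; unmatched d rows kept: 5.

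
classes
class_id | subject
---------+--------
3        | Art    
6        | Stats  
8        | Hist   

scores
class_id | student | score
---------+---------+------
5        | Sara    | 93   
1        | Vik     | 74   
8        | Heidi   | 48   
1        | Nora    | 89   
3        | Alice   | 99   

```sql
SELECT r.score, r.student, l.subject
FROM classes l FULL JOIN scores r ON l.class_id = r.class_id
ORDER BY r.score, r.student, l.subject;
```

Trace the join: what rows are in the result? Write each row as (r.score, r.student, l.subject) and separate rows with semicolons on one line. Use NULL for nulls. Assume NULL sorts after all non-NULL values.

FULL OUTER JOIN keeps every row from both sides; unmatched rows get NULL for the other side's columns.
Matching on l.class_id = r.class_id.
- l row (class_id=3): matches 1 r row(s) → 1 output row(s).
- l row (class_id=6): no match → kept, r columns NULL.
- l row (class_id=8): matches 1 r row(s) → 1 output row(s).
- 3 row(s) from r found no l partner → padded with NULL.
After projecting and ordering:
r.score | r.student | l.subject
48 | Heidi | Hist
74 | Vik | NULL
89 | Nora | NULL
93 | Sara | NULL
99 | Alice | Art
NULL | NULL | Stats

(48, Heidi, Hist); (74, Vik, NULL); (89, Nora, NULL); (93, Sara, NULL); (99, Alice, Art); (NULL, NULL, Stats)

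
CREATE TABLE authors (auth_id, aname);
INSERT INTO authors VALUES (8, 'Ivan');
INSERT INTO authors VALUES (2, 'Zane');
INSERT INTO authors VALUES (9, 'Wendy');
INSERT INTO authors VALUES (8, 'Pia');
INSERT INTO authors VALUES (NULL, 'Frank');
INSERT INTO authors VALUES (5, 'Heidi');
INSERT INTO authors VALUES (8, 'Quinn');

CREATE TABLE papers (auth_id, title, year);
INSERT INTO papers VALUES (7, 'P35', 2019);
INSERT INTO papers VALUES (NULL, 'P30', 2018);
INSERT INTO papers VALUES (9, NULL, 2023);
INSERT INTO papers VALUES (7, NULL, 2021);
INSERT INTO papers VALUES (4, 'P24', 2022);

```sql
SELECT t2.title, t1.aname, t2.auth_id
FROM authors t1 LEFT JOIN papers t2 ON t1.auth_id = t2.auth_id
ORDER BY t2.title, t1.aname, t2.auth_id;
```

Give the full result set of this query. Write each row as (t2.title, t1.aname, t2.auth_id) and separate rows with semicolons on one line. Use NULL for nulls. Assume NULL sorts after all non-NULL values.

LEFT JOIN keeps every row from `authors`; unmatched rows get NULL for `papers`'s columns.
Matching on t1.auth_id = t2.auth_id. A NULL in a compared column never satisfies the condition.
- t1 (auth_id=8) has no partner → padded with NULL.
- t1 (auth_id=2) has no partner → padded with NULL.
- t1 (auth_id=9) pairs with 1 row(s) of t2.
- t1 (auth_id=8) has no partner → padded with NULL.
- t1 (auth_id=NULL) has no partner → padded with NULL.
- t1 (auth_id=5) has no partner → padded with NULL.
- t1 (auth_id=8) has no partner → padded with NULL.
After projecting and ordering:
t2.title | t1.aname | t2.auth_id
NULL | Frank | NULL
NULL | Heidi | NULL
NULL | Ivan | NULL
NULL | Pia | NULL
NULL | Quinn | NULL
NULL | Wendy | 9
NULL | Zane | NULL

(NULL, Frank, NULL); (NULL, Heidi, NULL); (NULL, Ivan, NULL); (NULL, Pia, NULL); (NULL, Quinn, NULL); (NULL, Wendy, 9); (NULL, Zane, NULL)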